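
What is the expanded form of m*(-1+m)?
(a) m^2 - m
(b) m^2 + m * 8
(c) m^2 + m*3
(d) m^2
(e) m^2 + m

Expanding m*(-1+m):
= m^2 - m
a) m^2 - m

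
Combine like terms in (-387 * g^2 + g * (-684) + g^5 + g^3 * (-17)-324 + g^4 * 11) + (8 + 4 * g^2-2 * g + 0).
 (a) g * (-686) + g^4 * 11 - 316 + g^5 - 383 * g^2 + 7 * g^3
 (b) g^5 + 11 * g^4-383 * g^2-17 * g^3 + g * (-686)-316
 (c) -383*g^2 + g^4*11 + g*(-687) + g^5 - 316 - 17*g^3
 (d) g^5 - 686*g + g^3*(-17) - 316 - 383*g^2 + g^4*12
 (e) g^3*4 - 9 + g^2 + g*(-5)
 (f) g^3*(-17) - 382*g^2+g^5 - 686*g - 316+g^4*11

Adding the polynomials and combining like terms:
(-387*g^2 + g*(-684) + g^5 + g^3*(-17) - 324 + g^4*11) + (8 + 4*g^2 - 2*g + 0)
= g^5 + 11 * g^4-383 * g^2-17 * g^3 + g * (-686)-316
b) g^5 + 11 * g^4-383 * g^2-17 * g^3 + g * (-686)-316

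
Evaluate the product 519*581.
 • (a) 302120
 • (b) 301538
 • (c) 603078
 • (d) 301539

519 * 581 = 301539
d) 301539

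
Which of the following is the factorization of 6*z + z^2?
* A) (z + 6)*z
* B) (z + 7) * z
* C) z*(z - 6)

We need to factor 6*z + z^2.
The factored form is (z + 6)*z.
A) (z + 6)*z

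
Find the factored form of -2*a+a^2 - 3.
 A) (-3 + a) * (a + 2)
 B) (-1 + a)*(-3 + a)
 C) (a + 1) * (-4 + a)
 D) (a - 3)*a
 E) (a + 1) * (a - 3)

We need to factor -2*a+a^2 - 3.
The factored form is (a + 1) * (a - 3).
E) (a + 1) * (a - 3)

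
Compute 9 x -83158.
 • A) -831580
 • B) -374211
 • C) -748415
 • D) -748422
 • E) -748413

9 * -83158 = -748422
D) -748422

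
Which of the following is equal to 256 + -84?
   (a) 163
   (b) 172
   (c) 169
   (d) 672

256 + -84 = 172
b) 172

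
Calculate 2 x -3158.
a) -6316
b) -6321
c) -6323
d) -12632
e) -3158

2 * -3158 = -6316
a) -6316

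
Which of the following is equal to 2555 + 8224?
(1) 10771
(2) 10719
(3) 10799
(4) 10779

2555 + 8224 = 10779
4) 10779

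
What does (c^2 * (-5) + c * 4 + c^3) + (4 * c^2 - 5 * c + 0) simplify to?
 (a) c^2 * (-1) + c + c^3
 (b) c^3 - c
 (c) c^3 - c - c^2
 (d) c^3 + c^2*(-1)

Adding the polynomials and combining like terms:
(c^2*(-5) + c*4 + c^3) + (4*c^2 - 5*c + 0)
= c^3 - c - c^2
c) c^3 - c - c^2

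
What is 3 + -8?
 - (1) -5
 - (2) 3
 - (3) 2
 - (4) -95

3 + -8 = -5
1) -5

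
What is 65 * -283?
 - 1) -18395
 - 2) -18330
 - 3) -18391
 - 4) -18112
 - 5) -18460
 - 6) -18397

65 * -283 = -18395
1) -18395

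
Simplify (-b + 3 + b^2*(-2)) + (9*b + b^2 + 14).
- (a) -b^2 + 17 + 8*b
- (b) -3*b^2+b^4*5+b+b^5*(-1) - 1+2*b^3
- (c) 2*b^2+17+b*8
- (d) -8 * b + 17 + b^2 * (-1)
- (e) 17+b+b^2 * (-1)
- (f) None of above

Adding the polynomials and combining like terms:
(-b + 3 + b^2*(-2)) + (9*b + b^2 + 14)
= -b^2 + 17 + 8*b
a) -b^2 + 17 + 8*b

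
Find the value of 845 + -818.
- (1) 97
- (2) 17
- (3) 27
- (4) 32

845 + -818 = 27
3) 27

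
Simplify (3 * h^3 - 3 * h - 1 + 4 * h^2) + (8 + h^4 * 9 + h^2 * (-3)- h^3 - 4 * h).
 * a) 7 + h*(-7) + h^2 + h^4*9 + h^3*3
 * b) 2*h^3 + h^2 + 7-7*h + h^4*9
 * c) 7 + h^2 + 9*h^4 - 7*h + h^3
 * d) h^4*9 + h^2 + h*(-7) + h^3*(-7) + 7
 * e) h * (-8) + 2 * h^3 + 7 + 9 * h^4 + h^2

Adding the polynomials and combining like terms:
(3*h^3 - 3*h - 1 + 4*h^2) + (8 + h^4*9 + h^2*(-3) - h^3 - 4*h)
= 2*h^3 + h^2 + 7-7*h + h^4*9
b) 2*h^3 + h^2 + 7-7*h + h^4*9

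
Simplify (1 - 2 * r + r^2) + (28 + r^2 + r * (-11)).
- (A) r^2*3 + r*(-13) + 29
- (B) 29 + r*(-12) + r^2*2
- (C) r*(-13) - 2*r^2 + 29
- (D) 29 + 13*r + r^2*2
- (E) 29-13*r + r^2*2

Adding the polynomials and combining like terms:
(1 - 2*r + r^2) + (28 + r^2 + r*(-11))
= 29-13*r + r^2*2
E) 29-13*r + r^2*2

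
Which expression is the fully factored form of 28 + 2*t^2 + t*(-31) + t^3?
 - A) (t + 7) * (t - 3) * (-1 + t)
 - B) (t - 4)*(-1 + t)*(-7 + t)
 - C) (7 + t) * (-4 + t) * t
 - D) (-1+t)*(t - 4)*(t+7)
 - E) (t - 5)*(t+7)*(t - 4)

We need to factor 28 + 2*t^2 + t*(-31) + t^3.
The factored form is (-1+t)*(t - 4)*(t+7).
D) (-1+t)*(t - 4)*(t+7)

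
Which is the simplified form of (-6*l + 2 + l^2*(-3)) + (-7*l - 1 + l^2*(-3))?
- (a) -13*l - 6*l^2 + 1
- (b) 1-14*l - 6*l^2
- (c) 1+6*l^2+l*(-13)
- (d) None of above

Adding the polynomials and combining like terms:
(-6*l + 2 + l^2*(-3)) + (-7*l - 1 + l^2*(-3))
= -13*l - 6*l^2 + 1
a) -13*l - 6*l^2 + 1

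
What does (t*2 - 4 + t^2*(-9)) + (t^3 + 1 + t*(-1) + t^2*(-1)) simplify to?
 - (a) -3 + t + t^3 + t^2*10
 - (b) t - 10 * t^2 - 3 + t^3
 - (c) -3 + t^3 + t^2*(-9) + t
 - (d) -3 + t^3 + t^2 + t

Adding the polynomials and combining like terms:
(t*2 - 4 + t^2*(-9)) + (t^3 + 1 + t*(-1) + t^2*(-1))
= t - 10 * t^2 - 3 + t^3
b) t - 10 * t^2 - 3 + t^3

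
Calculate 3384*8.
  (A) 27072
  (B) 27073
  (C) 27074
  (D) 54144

3384 * 8 = 27072
A) 27072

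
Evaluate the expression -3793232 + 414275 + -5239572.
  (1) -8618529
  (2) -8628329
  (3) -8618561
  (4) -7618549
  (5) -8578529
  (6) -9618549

First: -3793232 + 414275 = -3378957
Then: -3378957 + -5239572 = -8618529
1) -8618529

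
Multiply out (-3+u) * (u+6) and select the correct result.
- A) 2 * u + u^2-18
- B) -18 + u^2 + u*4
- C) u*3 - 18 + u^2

Expanding (-3+u) * (u+6):
= u*3 - 18 + u^2
C) u*3 - 18 + u^2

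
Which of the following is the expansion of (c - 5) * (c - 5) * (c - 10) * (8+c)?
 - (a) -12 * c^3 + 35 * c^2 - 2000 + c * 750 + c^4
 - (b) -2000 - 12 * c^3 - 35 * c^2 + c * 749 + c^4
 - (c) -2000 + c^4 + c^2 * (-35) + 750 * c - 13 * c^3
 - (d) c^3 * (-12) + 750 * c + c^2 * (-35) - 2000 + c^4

Expanding (c - 5) * (c - 5) * (c - 10) * (8+c):
= c^3 * (-12) + 750 * c + c^2 * (-35) - 2000 + c^4
d) c^3 * (-12) + 750 * c + c^2 * (-35) - 2000 + c^4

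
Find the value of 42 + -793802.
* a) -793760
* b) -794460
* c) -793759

42 + -793802 = -793760
a) -793760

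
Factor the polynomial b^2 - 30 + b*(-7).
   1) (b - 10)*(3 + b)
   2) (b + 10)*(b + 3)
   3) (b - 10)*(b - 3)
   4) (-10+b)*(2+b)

We need to factor b^2 - 30 + b*(-7).
The factored form is (b - 10)*(3 + b).
1) (b - 10)*(3 + b)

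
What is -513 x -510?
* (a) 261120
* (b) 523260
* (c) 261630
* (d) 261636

-513 * -510 = 261630
c) 261630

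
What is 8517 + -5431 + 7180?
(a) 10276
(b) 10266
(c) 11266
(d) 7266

First: 8517 + -5431 = 3086
Then: 3086 + 7180 = 10266
b) 10266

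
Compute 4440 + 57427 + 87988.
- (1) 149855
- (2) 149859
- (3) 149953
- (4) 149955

First: 4440 + 57427 = 61867
Then: 61867 + 87988 = 149855
1) 149855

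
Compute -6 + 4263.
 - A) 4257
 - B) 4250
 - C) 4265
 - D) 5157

-6 + 4263 = 4257
A) 4257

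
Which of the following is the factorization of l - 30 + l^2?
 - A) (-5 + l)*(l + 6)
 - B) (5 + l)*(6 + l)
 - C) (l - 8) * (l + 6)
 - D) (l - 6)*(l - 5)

We need to factor l - 30 + l^2.
The factored form is (-5 + l)*(l + 6).
A) (-5 + l)*(l + 6)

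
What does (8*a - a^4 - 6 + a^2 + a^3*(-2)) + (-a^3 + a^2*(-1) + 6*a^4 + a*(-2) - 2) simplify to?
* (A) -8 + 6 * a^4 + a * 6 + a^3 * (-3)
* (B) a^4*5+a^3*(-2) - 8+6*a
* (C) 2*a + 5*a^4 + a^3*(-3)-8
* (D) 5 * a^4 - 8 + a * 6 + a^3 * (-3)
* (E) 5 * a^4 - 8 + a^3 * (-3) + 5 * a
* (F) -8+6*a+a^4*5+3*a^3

Adding the polynomials and combining like terms:
(8*a - a^4 - 6 + a^2 + a^3*(-2)) + (-a^3 + a^2*(-1) + 6*a^4 + a*(-2) - 2)
= 5 * a^4 - 8 + a * 6 + a^3 * (-3)
D) 5 * a^4 - 8 + a * 6 + a^3 * (-3)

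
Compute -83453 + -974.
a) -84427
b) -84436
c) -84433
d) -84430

-83453 + -974 = -84427
a) -84427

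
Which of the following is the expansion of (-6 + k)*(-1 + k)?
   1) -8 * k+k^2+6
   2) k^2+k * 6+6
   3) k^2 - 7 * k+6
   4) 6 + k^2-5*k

Expanding (-6 + k)*(-1 + k):
= k^2 - 7 * k+6
3) k^2 - 7 * k+6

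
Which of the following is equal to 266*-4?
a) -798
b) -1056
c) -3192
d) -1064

266 * -4 = -1064
d) -1064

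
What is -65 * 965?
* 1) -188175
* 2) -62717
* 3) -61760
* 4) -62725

-65 * 965 = -62725
4) -62725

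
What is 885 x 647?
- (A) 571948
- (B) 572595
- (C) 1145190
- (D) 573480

885 * 647 = 572595
B) 572595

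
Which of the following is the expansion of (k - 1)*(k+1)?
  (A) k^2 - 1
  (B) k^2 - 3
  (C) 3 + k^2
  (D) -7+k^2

Expanding (k - 1)*(k+1):
= k^2 - 1
A) k^2 - 1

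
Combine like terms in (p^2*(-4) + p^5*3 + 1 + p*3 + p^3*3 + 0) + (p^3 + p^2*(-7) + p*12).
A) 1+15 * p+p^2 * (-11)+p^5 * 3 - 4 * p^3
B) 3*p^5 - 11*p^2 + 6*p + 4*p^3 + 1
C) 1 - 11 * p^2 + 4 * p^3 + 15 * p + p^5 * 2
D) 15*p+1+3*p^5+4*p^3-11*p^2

Adding the polynomials and combining like terms:
(p^2*(-4) + p^5*3 + 1 + p*3 + p^3*3 + 0) + (p^3 + p^2*(-7) + p*12)
= 15*p+1+3*p^5+4*p^3-11*p^2
D) 15*p+1+3*p^5+4*p^3-11*p^2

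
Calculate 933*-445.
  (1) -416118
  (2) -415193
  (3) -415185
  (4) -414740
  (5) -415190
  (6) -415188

933 * -445 = -415185
3) -415185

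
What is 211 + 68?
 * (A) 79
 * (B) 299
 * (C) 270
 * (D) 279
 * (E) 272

211 + 68 = 279
D) 279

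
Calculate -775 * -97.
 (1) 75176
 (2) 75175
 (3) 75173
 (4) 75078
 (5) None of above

-775 * -97 = 75175
2) 75175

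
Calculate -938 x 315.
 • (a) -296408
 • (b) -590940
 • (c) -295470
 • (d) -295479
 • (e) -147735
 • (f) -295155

-938 * 315 = -295470
c) -295470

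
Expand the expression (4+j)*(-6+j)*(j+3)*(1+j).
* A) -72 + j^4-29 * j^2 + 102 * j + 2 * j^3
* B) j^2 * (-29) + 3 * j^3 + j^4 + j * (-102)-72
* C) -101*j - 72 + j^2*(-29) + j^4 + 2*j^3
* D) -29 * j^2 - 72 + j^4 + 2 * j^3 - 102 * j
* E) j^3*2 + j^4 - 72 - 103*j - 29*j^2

Expanding (4+j)*(-6+j)*(j+3)*(1+j):
= -29 * j^2 - 72 + j^4 + 2 * j^3 - 102 * j
D) -29 * j^2 - 72 + j^4 + 2 * j^3 - 102 * j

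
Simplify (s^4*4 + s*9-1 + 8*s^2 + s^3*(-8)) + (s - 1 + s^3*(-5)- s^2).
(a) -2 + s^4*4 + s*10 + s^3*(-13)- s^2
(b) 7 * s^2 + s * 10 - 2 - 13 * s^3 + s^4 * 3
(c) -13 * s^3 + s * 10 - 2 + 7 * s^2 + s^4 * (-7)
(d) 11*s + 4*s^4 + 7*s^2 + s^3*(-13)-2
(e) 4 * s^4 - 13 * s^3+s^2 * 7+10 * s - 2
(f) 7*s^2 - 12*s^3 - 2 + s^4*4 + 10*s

Adding the polynomials and combining like terms:
(s^4*4 + s*9 - 1 + 8*s^2 + s^3*(-8)) + (s - 1 + s^3*(-5) - s^2)
= 4 * s^4 - 13 * s^3+s^2 * 7+10 * s - 2
e) 4 * s^4 - 13 * s^3+s^2 * 7+10 * s - 2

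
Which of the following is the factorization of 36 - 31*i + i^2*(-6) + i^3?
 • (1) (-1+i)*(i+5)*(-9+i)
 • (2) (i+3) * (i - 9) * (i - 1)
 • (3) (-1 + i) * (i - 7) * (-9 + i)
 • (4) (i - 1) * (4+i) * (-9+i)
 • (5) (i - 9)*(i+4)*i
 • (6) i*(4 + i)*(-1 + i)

We need to factor 36 - 31*i + i^2*(-6) + i^3.
The factored form is (i - 1) * (4+i) * (-9+i).
4) (i - 1) * (4+i) * (-9+i)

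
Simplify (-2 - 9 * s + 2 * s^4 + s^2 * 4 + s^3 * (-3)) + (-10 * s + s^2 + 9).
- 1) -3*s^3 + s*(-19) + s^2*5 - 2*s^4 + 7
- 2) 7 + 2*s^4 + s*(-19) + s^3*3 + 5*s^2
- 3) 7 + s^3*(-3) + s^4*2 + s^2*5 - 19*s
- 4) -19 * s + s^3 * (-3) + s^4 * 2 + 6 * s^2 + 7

Adding the polynomials and combining like terms:
(-2 - 9*s + 2*s^4 + s^2*4 + s^3*(-3)) + (-10*s + s^2 + 9)
= 7 + s^3*(-3) + s^4*2 + s^2*5 - 19*s
3) 7 + s^3*(-3) + s^4*2 + s^2*5 - 19*s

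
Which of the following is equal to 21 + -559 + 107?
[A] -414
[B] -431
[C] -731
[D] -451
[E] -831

First: 21 + -559 = -538
Then: -538 + 107 = -431
B) -431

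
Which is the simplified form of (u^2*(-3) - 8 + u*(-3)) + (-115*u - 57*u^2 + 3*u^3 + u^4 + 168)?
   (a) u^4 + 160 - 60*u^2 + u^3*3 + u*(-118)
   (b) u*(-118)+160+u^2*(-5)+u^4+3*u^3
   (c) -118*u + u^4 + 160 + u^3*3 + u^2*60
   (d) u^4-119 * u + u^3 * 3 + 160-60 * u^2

Adding the polynomials and combining like terms:
(u^2*(-3) - 8 + u*(-3)) + (-115*u - 57*u^2 + 3*u^3 + u^4 + 168)
= u^4 + 160 - 60*u^2 + u^3*3 + u*(-118)
a) u^4 + 160 - 60*u^2 + u^3*3 + u*(-118)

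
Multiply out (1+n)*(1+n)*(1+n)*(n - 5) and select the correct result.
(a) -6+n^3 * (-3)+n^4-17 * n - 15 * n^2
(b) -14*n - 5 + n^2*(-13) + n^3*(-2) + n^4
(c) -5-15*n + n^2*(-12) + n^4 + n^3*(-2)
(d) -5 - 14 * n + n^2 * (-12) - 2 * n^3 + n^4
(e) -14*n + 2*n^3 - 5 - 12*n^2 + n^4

Expanding (1+n)*(1+n)*(1+n)*(n - 5):
= -5 - 14 * n + n^2 * (-12) - 2 * n^3 + n^4
d) -5 - 14 * n + n^2 * (-12) - 2 * n^3 + n^4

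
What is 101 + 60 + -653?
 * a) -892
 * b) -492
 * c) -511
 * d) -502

First: 101 + 60 = 161
Then: 161 + -653 = -492
b) -492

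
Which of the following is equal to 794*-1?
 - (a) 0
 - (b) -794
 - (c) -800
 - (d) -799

794 * -1 = -794
b) -794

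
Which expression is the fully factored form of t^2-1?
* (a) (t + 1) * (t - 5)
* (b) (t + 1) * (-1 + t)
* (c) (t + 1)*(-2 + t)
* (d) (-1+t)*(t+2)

We need to factor t^2-1.
The factored form is (t + 1) * (-1 + t).
b) (t + 1) * (-1 + t)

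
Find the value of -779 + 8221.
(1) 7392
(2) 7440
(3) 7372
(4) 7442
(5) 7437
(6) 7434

-779 + 8221 = 7442
4) 7442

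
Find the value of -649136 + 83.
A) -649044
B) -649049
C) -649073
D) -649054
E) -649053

-649136 + 83 = -649053
E) -649053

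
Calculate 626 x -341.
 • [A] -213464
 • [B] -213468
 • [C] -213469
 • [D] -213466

626 * -341 = -213466
D) -213466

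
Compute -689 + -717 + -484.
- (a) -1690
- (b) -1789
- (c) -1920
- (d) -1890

First: -689 + -717 = -1406
Then: -1406 + -484 = -1890
d) -1890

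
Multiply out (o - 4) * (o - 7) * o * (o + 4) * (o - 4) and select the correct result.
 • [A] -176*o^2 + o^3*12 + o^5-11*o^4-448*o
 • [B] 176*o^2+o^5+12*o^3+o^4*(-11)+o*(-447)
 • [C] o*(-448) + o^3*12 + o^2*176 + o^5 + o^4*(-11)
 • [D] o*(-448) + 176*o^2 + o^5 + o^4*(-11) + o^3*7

Expanding (o - 4) * (o - 7) * o * (o + 4) * (o - 4):
= o*(-448) + o^3*12 + o^2*176 + o^5 + o^4*(-11)
C) o*(-448) + o^3*12 + o^2*176 + o^5 + o^4*(-11)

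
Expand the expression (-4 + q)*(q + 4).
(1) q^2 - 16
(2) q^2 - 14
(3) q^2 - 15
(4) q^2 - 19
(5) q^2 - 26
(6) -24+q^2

Expanding (-4 + q)*(q + 4):
= q^2 - 16
1) q^2 - 16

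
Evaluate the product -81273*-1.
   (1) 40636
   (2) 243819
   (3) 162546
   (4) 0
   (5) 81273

-81273 * -1 = 81273
5) 81273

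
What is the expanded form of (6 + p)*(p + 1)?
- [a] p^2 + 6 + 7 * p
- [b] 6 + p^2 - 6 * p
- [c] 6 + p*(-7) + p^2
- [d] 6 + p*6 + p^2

Expanding (6 + p)*(p + 1):
= p^2 + 6 + 7 * p
a) p^2 + 6 + 7 * p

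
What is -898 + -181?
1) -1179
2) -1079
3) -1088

-898 + -181 = -1079
2) -1079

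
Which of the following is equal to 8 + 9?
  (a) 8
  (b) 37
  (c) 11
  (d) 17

8 + 9 = 17
d) 17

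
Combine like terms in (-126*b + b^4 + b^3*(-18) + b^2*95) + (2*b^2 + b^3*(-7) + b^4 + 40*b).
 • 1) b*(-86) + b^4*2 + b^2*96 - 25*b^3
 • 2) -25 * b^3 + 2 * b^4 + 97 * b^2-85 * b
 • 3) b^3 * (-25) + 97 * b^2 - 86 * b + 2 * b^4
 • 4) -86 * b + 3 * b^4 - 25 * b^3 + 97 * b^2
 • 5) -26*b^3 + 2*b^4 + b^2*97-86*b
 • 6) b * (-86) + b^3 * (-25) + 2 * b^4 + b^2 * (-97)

Adding the polynomials and combining like terms:
(-126*b + b^4 + b^3*(-18) + b^2*95) + (2*b^2 + b^3*(-7) + b^4 + 40*b)
= b^3 * (-25) + 97 * b^2 - 86 * b + 2 * b^4
3) b^3 * (-25) + 97 * b^2 - 86 * b + 2 * b^4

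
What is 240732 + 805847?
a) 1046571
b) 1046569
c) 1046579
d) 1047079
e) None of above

240732 + 805847 = 1046579
c) 1046579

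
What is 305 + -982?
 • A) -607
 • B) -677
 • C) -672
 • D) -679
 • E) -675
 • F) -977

305 + -982 = -677
B) -677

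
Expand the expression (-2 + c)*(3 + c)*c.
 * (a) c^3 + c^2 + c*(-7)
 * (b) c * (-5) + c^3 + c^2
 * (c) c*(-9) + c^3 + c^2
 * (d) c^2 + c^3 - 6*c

Expanding (-2 + c)*(3 + c)*c:
= c^2 + c^3 - 6*c
d) c^2 + c^3 - 6*c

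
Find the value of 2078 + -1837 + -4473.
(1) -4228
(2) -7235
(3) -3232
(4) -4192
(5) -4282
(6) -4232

First: 2078 + -1837 = 241
Then: 241 + -4473 = -4232
6) -4232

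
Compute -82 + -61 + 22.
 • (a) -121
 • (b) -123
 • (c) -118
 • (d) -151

First: -82 + -61 = -143
Then: -143 + 22 = -121
a) -121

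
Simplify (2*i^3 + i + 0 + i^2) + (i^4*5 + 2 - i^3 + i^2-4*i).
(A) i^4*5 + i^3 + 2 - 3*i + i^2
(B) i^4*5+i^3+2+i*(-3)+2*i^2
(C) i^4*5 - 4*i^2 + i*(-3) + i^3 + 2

Adding the polynomials and combining like terms:
(2*i^3 + i + 0 + i^2) + (i^4*5 + 2 - i^3 + i^2 - 4*i)
= i^4*5+i^3+2+i*(-3)+2*i^2
B) i^4*5+i^3+2+i*(-3)+2*i^2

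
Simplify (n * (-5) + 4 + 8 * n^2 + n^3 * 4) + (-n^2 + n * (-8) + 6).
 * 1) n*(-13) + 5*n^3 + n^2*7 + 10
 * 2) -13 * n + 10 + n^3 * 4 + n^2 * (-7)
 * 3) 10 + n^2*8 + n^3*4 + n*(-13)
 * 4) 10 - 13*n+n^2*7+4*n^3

Adding the polynomials and combining like terms:
(n*(-5) + 4 + 8*n^2 + n^3*4) + (-n^2 + n*(-8) + 6)
= 10 - 13*n+n^2*7+4*n^3
4) 10 - 13*n+n^2*7+4*n^3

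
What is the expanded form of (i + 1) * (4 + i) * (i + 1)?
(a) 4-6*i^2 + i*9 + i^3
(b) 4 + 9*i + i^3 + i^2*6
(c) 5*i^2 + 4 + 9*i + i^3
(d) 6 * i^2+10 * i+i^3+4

Expanding (i + 1) * (4 + i) * (i + 1):
= 4 + 9*i + i^3 + i^2*6
b) 4 + 9*i + i^3 + i^2*6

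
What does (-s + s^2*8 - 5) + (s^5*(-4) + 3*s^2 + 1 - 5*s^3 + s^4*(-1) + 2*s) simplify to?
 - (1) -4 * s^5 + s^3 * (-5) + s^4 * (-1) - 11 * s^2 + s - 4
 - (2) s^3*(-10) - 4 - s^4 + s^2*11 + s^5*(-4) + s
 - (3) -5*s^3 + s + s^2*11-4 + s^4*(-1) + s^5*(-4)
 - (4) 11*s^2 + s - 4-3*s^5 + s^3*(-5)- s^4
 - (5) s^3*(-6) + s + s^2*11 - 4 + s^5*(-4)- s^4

Adding the polynomials and combining like terms:
(-s + s^2*8 - 5) + (s^5*(-4) + 3*s^2 + 1 - 5*s^3 + s^4*(-1) + 2*s)
= -5*s^3 + s + s^2*11-4 + s^4*(-1) + s^5*(-4)
3) -5*s^3 + s + s^2*11-4 + s^4*(-1) + s^5*(-4)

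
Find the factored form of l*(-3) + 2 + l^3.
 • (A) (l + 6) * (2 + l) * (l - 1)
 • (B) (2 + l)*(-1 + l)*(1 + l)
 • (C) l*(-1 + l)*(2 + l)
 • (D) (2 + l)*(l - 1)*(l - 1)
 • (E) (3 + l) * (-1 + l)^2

We need to factor l*(-3) + 2 + l^3.
The factored form is (2 + l)*(l - 1)*(l - 1).
D) (2 + l)*(l - 1)*(l - 1)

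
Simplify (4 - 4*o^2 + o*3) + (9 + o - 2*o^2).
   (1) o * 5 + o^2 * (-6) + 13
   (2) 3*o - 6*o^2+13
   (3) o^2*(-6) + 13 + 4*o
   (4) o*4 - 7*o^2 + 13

Adding the polynomials and combining like terms:
(4 - 4*o^2 + o*3) + (9 + o - 2*o^2)
= o^2*(-6) + 13 + 4*o
3) o^2*(-6) + 13 + 4*o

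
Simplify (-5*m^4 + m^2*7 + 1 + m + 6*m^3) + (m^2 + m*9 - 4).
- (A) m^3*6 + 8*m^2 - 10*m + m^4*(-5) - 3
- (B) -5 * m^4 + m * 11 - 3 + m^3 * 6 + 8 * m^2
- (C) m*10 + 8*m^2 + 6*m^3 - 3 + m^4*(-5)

Adding the polynomials and combining like terms:
(-5*m^4 + m^2*7 + 1 + m + 6*m^3) + (m^2 + m*9 - 4)
= m*10 + 8*m^2 + 6*m^3 - 3 + m^4*(-5)
C) m*10 + 8*m^2 + 6*m^3 - 3 + m^4*(-5)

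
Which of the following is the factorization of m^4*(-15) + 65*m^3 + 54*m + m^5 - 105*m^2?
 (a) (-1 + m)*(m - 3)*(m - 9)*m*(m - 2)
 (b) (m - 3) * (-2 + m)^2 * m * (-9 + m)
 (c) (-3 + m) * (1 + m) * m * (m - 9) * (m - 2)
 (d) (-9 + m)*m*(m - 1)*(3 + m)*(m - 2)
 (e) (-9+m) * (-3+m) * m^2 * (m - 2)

We need to factor m^4*(-15) + 65*m^3 + 54*m + m^5 - 105*m^2.
The factored form is (-1 + m)*(m - 3)*(m - 9)*m*(m - 2).
a) (-1 + m)*(m - 3)*(m - 9)*m*(m - 2)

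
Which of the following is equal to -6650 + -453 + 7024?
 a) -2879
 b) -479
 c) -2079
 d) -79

First: -6650 + -453 = -7103
Then: -7103 + 7024 = -79
d) -79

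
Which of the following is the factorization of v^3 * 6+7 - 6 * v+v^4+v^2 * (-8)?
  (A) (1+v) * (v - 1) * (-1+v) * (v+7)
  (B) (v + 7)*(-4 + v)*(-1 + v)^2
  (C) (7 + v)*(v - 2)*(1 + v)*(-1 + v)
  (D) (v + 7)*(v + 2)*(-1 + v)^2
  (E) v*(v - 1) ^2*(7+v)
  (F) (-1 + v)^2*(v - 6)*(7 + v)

We need to factor v^3 * 6+7 - 6 * v+v^4+v^2 * (-8).
The factored form is (1+v) * (v - 1) * (-1+v) * (v+7).
A) (1+v) * (v - 1) * (-1+v) * (v+7)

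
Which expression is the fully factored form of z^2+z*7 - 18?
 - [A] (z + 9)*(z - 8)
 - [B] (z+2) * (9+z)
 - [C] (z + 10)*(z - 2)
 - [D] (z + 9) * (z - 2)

We need to factor z^2+z*7 - 18.
The factored form is (z + 9) * (z - 2).
D) (z + 9) * (z - 2)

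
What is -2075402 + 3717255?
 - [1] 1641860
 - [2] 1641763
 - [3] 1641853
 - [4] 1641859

-2075402 + 3717255 = 1641853
3) 1641853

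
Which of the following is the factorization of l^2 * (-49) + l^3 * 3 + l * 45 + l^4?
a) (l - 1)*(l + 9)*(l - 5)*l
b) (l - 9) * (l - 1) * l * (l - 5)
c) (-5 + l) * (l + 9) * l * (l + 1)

We need to factor l^2 * (-49) + l^3 * 3 + l * 45 + l^4.
The factored form is (l - 1)*(l + 9)*(l - 5)*l.
a) (l - 1)*(l + 9)*(l - 5)*l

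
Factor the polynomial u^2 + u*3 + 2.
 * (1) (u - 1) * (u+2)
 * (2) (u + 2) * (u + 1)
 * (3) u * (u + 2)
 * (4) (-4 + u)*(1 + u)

We need to factor u^2 + u*3 + 2.
The factored form is (u + 2) * (u + 1).
2) (u + 2) * (u + 1)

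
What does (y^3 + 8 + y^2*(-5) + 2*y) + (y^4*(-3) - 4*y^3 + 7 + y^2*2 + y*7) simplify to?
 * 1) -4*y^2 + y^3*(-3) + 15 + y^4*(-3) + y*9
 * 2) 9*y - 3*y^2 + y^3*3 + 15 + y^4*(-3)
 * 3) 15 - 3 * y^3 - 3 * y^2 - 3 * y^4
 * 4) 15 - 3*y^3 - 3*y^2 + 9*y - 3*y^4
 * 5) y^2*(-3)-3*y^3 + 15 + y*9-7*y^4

Adding the polynomials and combining like terms:
(y^3 + 8 + y^2*(-5) + 2*y) + (y^4*(-3) - 4*y^3 + 7 + y^2*2 + y*7)
= 15 - 3*y^3 - 3*y^2 + 9*y - 3*y^4
4) 15 - 3*y^3 - 3*y^2 + 9*y - 3*y^4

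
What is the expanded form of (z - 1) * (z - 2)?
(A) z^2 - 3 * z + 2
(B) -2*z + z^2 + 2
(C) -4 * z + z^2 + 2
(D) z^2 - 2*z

Expanding (z - 1) * (z - 2):
= z^2 - 3 * z + 2
A) z^2 - 3 * z + 2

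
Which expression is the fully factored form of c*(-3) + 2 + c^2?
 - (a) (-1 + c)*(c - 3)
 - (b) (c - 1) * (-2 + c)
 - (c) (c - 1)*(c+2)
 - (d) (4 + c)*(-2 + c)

We need to factor c*(-3) + 2 + c^2.
The factored form is (c - 1) * (-2 + c).
b) (c - 1) * (-2 + c)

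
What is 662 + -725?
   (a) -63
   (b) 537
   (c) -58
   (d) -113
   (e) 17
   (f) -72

662 + -725 = -63
a) -63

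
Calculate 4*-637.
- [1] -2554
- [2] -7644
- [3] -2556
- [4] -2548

4 * -637 = -2548
4) -2548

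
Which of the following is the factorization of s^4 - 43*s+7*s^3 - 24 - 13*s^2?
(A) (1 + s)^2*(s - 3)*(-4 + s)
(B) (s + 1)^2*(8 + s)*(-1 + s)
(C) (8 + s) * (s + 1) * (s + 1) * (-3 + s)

We need to factor s^4 - 43*s+7*s^3 - 24 - 13*s^2.
The factored form is (8 + s) * (s + 1) * (s + 1) * (-3 + s).
C) (8 + s) * (s + 1) * (s + 1) * (-3 + s)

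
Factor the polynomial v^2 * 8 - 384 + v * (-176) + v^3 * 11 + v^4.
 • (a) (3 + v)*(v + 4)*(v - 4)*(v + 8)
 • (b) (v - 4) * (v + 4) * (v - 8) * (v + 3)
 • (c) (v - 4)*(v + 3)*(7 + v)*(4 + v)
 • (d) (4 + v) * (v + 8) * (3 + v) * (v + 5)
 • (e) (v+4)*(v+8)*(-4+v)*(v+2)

We need to factor v^2 * 8 - 384 + v * (-176) + v^3 * 11 + v^4.
The factored form is (3 + v)*(v + 4)*(v - 4)*(v + 8).
a) (3 + v)*(v + 4)*(v - 4)*(v + 8)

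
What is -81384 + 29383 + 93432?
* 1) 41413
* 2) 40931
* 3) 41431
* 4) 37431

First: -81384 + 29383 = -52001
Then: -52001 + 93432 = 41431
3) 41431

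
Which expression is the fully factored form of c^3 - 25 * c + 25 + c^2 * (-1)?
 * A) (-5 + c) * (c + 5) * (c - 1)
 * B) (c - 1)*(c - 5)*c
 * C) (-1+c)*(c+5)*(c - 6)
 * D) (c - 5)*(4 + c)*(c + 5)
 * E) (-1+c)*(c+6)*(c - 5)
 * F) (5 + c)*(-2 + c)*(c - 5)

We need to factor c^3 - 25 * c + 25 + c^2 * (-1).
The factored form is (-5 + c) * (c + 5) * (c - 1).
A) (-5 + c) * (c + 5) * (c - 1)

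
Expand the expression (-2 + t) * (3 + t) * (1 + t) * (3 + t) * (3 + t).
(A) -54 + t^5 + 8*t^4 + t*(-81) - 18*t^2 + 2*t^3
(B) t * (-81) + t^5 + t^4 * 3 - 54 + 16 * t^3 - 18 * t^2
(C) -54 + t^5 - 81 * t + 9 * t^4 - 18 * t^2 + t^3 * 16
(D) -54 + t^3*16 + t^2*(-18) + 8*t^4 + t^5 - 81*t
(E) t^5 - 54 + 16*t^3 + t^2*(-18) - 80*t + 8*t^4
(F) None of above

Expanding (-2 + t) * (3 + t) * (1 + t) * (3 + t) * (3 + t):
= -54 + t^3*16 + t^2*(-18) + 8*t^4 + t^5 - 81*t
D) -54 + t^3*16 + t^2*(-18) + 8*t^4 + t^5 - 81*t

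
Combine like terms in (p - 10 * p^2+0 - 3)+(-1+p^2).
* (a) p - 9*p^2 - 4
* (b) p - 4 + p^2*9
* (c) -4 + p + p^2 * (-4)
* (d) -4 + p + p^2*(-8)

Adding the polynomials and combining like terms:
(p - 10*p^2 + 0 - 3) + (-1 + p^2)
= p - 9*p^2 - 4
a) p - 9*p^2 - 4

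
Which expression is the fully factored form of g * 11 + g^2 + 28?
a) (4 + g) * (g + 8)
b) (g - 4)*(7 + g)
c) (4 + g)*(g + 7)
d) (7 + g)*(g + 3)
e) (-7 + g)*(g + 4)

We need to factor g * 11 + g^2 + 28.
The factored form is (4 + g)*(g + 7).
c) (4 + g)*(g + 7)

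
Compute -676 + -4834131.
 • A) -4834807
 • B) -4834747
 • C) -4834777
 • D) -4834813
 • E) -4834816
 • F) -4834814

-676 + -4834131 = -4834807
A) -4834807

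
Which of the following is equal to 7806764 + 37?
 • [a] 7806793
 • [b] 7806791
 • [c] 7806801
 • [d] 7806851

7806764 + 37 = 7806801
c) 7806801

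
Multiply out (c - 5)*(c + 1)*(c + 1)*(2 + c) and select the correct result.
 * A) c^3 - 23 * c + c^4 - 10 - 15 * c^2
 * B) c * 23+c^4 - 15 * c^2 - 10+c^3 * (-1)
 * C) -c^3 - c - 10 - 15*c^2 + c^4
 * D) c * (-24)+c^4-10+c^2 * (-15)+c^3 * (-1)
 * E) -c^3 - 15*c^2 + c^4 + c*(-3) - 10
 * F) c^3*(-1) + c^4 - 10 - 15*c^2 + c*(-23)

Expanding (c - 5)*(c + 1)*(c + 1)*(2 + c):
= c^3*(-1) + c^4 - 10 - 15*c^2 + c*(-23)
F) c^3*(-1) + c^4 - 10 - 15*c^2 + c*(-23)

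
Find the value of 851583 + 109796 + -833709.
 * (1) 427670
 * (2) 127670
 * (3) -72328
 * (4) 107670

First: 851583 + 109796 = 961379
Then: 961379 + -833709 = 127670
2) 127670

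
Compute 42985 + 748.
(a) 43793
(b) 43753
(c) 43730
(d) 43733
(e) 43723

42985 + 748 = 43733
d) 43733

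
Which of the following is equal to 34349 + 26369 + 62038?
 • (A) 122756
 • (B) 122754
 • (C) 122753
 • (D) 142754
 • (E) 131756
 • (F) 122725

First: 34349 + 26369 = 60718
Then: 60718 + 62038 = 122756
A) 122756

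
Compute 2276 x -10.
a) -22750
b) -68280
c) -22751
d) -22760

2276 * -10 = -22760
d) -22760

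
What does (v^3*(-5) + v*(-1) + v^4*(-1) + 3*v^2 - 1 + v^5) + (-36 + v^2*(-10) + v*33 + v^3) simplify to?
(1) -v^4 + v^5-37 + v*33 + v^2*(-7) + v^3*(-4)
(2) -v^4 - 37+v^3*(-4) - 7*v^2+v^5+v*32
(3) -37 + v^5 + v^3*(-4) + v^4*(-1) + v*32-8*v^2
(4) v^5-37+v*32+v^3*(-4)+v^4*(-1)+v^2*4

Adding the polynomials and combining like terms:
(v^3*(-5) + v*(-1) + v^4*(-1) + 3*v^2 - 1 + v^5) + (-36 + v^2*(-10) + v*33 + v^3)
= -v^4 - 37+v^3*(-4) - 7*v^2+v^5+v*32
2) -v^4 - 37+v^3*(-4) - 7*v^2+v^5+v*32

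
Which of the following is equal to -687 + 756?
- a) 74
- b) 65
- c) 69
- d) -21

-687 + 756 = 69
c) 69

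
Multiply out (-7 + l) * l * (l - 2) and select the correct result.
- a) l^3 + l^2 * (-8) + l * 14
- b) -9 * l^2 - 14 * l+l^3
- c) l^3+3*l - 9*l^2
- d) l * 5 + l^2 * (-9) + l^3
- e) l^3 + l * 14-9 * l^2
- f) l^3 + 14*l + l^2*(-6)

Expanding (-7 + l) * l * (l - 2):
= l^3 + l * 14-9 * l^2
e) l^3 + l * 14-9 * l^2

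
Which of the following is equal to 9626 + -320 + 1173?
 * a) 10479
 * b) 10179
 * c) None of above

First: 9626 + -320 = 9306
Then: 9306 + 1173 = 10479
a) 10479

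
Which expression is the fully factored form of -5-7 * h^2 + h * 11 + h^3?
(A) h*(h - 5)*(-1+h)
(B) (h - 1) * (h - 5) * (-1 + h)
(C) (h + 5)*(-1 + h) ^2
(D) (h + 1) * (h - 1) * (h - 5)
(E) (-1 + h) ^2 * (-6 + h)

We need to factor -5-7 * h^2 + h * 11 + h^3.
The factored form is (h - 1) * (h - 5) * (-1 + h).
B) (h - 1) * (h - 5) * (-1 + h)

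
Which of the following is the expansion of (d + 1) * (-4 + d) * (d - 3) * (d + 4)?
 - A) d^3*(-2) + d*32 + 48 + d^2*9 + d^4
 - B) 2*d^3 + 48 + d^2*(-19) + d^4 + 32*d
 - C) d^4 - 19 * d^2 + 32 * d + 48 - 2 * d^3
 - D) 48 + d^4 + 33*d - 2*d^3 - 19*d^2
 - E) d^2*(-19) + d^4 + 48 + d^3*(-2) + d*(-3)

Expanding (d + 1) * (-4 + d) * (d - 3) * (d + 4):
= d^4 - 19 * d^2 + 32 * d + 48 - 2 * d^3
C) d^4 - 19 * d^2 + 32 * d + 48 - 2 * d^3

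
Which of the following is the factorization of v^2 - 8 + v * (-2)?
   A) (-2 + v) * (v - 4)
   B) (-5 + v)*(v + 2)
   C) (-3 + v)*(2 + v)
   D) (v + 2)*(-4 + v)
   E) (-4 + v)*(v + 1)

We need to factor v^2 - 8 + v * (-2).
The factored form is (v + 2)*(-4 + v).
D) (v + 2)*(-4 + v)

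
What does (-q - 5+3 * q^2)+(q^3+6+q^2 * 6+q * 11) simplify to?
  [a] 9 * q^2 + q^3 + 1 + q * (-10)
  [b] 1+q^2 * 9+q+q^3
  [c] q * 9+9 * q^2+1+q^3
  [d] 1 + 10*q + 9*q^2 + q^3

Adding the polynomials and combining like terms:
(-q - 5 + 3*q^2) + (q^3 + 6 + q^2*6 + q*11)
= 1 + 10*q + 9*q^2 + q^3
d) 1 + 10*q + 9*q^2 + q^3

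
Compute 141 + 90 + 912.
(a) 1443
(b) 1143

First: 141 + 90 = 231
Then: 231 + 912 = 1143
b) 1143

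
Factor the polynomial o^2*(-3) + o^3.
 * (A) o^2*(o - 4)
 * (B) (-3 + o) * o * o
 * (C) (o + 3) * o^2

We need to factor o^2*(-3) + o^3.
The factored form is (-3 + o) * o * o.
B) (-3 + o) * o * o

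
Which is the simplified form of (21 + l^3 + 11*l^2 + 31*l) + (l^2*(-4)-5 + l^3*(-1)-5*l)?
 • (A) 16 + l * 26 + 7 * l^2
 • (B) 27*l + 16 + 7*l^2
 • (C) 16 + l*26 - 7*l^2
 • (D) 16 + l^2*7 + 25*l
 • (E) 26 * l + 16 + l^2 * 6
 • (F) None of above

Adding the polynomials and combining like terms:
(21 + l^3 + 11*l^2 + 31*l) + (l^2*(-4) - 5 + l^3*(-1) - 5*l)
= 16 + l * 26 + 7 * l^2
A) 16 + l * 26 + 7 * l^2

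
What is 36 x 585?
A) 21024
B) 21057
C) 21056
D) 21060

36 * 585 = 21060
D) 21060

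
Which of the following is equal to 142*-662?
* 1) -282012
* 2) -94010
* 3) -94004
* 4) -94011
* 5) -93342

142 * -662 = -94004
3) -94004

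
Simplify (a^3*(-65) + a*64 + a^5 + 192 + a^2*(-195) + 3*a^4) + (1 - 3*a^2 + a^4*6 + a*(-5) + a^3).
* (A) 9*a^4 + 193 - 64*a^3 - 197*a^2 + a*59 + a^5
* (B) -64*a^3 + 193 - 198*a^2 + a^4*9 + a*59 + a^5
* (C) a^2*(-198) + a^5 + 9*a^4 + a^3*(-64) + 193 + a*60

Adding the polynomials and combining like terms:
(a^3*(-65) + a*64 + a^5 + 192 + a^2*(-195) + 3*a^4) + (1 - 3*a^2 + a^4*6 + a*(-5) + a^3)
= -64*a^3 + 193 - 198*a^2 + a^4*9 + a*59 + a^5
B) -64*a^3 + 193 - 198*a^2 + a^4*9 + a*59 + a^5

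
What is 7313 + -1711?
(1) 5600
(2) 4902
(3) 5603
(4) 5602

7313 + -1711 = 5602
4) 5602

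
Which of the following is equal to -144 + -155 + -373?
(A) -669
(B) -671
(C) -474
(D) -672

First: -144 + -155 = -299
Then: -299 + -373 = -672
D) -672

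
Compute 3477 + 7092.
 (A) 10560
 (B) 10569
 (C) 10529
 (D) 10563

3477 + 7092 = 10569
B) 10569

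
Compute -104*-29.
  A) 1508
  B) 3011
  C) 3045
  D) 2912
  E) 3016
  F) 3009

-104 * -29 = 3016
E) 3016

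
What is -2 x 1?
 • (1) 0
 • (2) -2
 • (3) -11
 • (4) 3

-2 * 1 = -2
2) -2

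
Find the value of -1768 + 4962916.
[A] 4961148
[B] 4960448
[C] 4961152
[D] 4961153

-1768 + 4962916 = 4961148
A) 4961148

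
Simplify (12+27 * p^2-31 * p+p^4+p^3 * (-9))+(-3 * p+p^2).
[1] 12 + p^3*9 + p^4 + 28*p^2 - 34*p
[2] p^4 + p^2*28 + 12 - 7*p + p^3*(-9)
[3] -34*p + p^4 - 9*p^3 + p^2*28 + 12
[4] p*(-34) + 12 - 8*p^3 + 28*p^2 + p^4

Adding the polynomials and combining like terms:
(12 + 27*p^2 - 31*p + p^4 + p^3*(-9)) + (-3*p + p^2)
= -34*p + p^4 - 9*p^3 + p^2*28 + 12
3) -34*p + p^4 - 9*p^3 + p^2*28 + 12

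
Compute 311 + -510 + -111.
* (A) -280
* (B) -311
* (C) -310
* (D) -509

First: 311 + -510 = -199
Then: -199 + -111 = -310
C) -310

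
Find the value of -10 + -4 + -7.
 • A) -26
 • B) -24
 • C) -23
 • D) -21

First: -10 + -4 = -14
Then: -14 + -7 = -21
D) -21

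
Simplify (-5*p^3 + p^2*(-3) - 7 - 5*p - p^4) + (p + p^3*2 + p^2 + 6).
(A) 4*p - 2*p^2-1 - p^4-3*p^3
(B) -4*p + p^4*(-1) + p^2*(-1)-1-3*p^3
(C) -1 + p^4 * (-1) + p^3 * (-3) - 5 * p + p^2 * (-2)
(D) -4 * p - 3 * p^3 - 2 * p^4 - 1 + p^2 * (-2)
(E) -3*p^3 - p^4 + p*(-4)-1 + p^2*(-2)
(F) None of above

Adding the polynomials and combining like terms:
(-5*p^3 + p^2*(-3) - 7 - 5*p - p^4) + (p + p^3*2 + p^2 + 6)
= -3*p^3 - p^4 + p*(-4)-1 + p^2*(-2)
E) -3*p^3 - p^4 + p*(-4)-1 + p^2*(-2)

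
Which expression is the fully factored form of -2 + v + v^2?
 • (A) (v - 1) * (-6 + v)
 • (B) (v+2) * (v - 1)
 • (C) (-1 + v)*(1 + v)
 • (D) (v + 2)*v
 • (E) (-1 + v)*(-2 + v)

We need to factor -2 + v + v^2.
The factored form is (v+2) * (v - 1).
B) (v+2) * (v - 1)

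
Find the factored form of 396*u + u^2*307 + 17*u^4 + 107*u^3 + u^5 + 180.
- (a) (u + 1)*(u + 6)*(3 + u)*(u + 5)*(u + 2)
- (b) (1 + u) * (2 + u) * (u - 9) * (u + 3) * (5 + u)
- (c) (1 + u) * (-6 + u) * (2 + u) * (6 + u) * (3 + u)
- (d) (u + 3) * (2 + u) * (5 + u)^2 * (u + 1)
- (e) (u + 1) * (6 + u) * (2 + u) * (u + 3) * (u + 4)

We need to factor 396*u + u^2*307 + 17*u^4 + 107*u^3 + u^5 + 180.
The factored form is (u + 1)*(u + 6)*(3 + u)*(u + 5)*(u + 2).
a) (u + 1)*(u + 6)*(3 + u)*(u + 5)*(u + 2)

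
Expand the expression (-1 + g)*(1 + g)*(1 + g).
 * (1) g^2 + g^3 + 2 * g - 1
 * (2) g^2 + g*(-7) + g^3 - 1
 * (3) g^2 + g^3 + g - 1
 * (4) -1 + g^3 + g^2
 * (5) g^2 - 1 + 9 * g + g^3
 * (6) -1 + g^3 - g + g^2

Expanding (-1 + g)*(1 + g)*(1 + g):
= -1 + g^3 - g + g^2
6) -1 + g^3 - g + g^2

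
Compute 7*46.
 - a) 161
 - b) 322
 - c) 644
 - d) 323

7 * 46 = 322
b) 322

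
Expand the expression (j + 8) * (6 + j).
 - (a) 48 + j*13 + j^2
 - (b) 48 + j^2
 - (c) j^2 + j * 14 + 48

Expanding (j + 8) * (6 + j):
= j^2 + j * 14 + 48
c) j^2 + j * 14 + 48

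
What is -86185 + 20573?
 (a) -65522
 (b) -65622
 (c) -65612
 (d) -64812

-86185 + 20573 = -65612
c) -65612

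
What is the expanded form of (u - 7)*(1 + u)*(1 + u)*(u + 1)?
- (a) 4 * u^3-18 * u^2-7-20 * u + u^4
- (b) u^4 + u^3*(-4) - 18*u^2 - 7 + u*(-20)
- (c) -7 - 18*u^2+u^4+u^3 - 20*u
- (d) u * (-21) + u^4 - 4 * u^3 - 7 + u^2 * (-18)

Expanding (u - 7)*(1 + u)*(1 + u)*(u + 1):
= u^4 + u^3*(-4) - 18*u^2 - 7 + u*(-20)
b) u^4 + u^3*(-4) - 18*u^2 - 7 + u*(-20)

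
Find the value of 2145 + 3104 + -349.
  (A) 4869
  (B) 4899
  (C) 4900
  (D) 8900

First: 2145 + 3104 = 5249
Then: 5249 + -349 = 4900
C) 4900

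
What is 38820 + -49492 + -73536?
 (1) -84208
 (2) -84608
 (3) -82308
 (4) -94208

First: 38820 + -49492 = -10672
Then: -10672 + -73536 = -84208
1) -84208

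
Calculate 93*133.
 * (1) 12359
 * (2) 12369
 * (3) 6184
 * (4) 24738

93 * 133 = 12369
2) 12369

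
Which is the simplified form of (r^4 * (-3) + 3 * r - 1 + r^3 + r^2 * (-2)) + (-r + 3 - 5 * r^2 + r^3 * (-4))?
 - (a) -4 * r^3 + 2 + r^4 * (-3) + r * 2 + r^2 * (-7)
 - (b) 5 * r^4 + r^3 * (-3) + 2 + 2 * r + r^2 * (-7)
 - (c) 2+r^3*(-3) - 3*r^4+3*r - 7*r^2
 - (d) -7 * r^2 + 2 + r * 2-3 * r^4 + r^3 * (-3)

Adding the polynomials and combining like terms:
(r^4*(-3) + 3*r - 1 + r^3 + r^2*(-2)) + (-r + 3 - 5*r^2 + r^3*(-4))
= -7 * r^2 + 2 + r * 2-3 * r^4 + r^3 * (-3)
d) -7 * r^2 + 2 + r * 2-3 * r^4 + r^3 * (-3)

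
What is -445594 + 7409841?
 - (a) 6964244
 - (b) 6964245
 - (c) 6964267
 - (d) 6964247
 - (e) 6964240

-445594 + 7409841 = 6964247
d) 6964247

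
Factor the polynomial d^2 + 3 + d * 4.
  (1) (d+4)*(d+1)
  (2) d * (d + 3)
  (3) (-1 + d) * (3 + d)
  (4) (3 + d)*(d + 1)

We need to factor d^2 + 3 + d * 4.
The factored form is (3 + d)*(d + 1).
4) (3 + d)*(d + 1)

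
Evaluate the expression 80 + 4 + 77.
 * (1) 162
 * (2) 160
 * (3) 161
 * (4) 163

First: 80 + 4 = 84
Then: 84 + 77 = 161
3) 161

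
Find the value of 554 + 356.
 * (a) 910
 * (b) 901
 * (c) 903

554 + 356 = 910
a) 910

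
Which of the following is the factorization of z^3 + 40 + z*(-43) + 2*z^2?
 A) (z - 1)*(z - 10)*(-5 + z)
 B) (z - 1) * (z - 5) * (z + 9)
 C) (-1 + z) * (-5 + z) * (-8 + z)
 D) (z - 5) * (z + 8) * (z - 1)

We need to factor z^3 + 40 + z*(-43) + 2*z^2.
The factored form is (z - 5) * (z + 8) * (z - 1).
D) (z - 5) * (z + 8) * (z - 1)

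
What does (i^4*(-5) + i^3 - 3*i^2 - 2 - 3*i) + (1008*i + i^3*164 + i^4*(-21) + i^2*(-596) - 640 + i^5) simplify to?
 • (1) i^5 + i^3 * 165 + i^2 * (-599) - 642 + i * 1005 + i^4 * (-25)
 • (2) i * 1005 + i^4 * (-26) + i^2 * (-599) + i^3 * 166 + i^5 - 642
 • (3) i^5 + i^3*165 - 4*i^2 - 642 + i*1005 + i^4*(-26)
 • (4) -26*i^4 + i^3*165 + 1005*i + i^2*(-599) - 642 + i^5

Adding the polynomials and combining like terms:
(i^4*(-5) + i^3 - 3*i^2 - 2 - 3*i) + (1008*i + i^3*164 + i^4*(-21) + i^2*(-596) - 640 + i^5)
= -26*i^4 + i^3*165 + 1005*i + i^2*(-599) - 642 + i^5
4) -26*i^4 + i^3*165 + 1005*i + i^2*(-599) - 642 + i^5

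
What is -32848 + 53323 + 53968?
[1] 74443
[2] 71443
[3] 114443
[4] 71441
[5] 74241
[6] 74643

First: -32848 + 53323 = 20475
Then: 20475 + 53968 = 74443
1) 74443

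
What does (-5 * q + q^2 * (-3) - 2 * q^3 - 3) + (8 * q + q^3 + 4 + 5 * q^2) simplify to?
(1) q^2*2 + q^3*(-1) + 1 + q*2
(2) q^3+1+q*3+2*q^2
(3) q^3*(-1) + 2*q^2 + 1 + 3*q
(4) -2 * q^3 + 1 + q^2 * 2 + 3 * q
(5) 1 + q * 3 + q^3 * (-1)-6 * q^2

Adding the polynomials and combining like terms:
(-5*q + q^2*(-3) - 2*q^3 - 3) + (8*q + q^3 + 4 + 5*q^2)
= q^3*(-1) + 2*q^2 + 1 + 3*q
3) q^3*(-1) + 2*q^2 + 1 + 3*q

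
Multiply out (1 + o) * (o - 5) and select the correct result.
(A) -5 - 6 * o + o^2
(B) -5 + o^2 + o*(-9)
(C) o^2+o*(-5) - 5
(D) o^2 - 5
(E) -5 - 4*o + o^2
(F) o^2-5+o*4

Expanding (1 + o) * (o - 5):
= -5 - 4*o + o^2
E) -5 - 4*o + o^2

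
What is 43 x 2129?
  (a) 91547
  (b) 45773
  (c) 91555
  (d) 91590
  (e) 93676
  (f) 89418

43 * 2129 = 91547
a) 91547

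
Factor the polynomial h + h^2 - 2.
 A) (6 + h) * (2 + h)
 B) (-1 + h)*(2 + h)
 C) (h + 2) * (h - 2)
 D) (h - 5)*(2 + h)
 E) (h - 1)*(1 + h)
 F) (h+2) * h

We need to factor h + h^2 - 2.
The factored form is (-1 + h)*(2 + h).
B) (-1 + h)*(2 + h)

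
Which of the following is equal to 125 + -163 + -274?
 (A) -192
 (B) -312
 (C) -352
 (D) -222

First: 125 + -163 = -38
Then: -38 + -274 = -312
B) -312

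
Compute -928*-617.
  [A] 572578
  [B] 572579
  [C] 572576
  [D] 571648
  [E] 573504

-928 * -617 = 572576
C) 572576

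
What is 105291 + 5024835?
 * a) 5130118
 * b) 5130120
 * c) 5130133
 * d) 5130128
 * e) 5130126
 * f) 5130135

105291 + 5024835 = 5130126
e) 5130126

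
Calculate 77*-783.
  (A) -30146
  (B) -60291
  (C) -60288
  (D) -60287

77 * -783 = -60291
B) -60291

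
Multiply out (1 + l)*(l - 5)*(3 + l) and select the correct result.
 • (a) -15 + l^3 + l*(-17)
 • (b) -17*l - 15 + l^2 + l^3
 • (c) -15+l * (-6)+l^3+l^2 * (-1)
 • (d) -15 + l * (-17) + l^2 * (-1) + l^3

Expanding (1 + l)*(l - 5)*(3 + l):
= -15 + l * (-17) + l^2 * (-1) + l^3
d) -15 + l * (-17) + l^2 * (-1) + l^3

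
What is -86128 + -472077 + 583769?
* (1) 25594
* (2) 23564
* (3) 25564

First: -86128 + -472077 = -558205
Then: -558205 + 583769 = 25564
3) 25564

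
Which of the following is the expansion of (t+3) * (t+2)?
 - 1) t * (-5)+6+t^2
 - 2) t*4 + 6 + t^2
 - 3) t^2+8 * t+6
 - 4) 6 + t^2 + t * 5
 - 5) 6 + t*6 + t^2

Expanding (t+3) * (t+2):
= 6 + t^2 + t * 5
4) 6 + t^2 + t * 5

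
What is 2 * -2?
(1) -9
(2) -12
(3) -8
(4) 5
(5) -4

2 * -2 = -4
5) -4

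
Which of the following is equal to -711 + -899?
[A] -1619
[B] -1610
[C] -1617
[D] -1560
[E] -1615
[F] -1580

-711 + -899 = -1610
B) -1610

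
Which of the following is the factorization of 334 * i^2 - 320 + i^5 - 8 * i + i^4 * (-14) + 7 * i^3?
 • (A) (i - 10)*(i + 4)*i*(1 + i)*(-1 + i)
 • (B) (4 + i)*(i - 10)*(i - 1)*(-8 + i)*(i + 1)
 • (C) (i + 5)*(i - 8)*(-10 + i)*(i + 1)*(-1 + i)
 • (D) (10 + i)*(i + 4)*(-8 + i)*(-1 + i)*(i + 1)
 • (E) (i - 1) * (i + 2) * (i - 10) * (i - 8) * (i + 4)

We need to factor 334 * i^2 - 320 + i^5 - 8 * i + i^4 * (-14) + 7 * i^3.
The factored form is (4 + i)*(i - 10)*(i - 1)*(-8 + i)*(i + 1).
B) (4 + i)*(i - 10)*(i - 1)*(-8 + i)*(i + 1)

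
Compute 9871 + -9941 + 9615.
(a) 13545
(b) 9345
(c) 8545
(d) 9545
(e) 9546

First: 9871 + -9941 = -70
Then: -70 + 9615 = 9545
d) 9545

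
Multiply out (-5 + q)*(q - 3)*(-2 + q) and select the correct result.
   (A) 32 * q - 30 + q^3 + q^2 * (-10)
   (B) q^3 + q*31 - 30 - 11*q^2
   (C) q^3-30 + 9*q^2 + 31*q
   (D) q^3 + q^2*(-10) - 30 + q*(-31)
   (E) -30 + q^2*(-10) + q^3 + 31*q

Expanding (-5 + q)*(q - 3)*(-2 + q):
= -30 + q^2*(-10) + q^3 + 31*q
E) -30 + q^2*(-10) + q^3 + 31*q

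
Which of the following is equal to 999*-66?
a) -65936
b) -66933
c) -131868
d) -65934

999 * -66 = -65934
d) -65934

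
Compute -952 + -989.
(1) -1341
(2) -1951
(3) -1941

-952 + -989 = -1941
3) -1941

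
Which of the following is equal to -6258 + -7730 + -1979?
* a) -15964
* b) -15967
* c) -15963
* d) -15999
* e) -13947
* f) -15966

First: -6258 + -7730 = -13988
Then: -13988 + -1979 = -15967
b) -15967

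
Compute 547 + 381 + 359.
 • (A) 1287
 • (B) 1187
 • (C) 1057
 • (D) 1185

First: 547 + 381 = 928
Then: 928 + 359 = 1287
A) 1287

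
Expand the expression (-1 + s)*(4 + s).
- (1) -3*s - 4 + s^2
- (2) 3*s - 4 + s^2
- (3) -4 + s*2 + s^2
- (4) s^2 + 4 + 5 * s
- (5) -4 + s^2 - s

Expanding (-1 + s)*(4 + s):
= 3*s - 4 + s^2
2) 3*s - 4 + s^2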